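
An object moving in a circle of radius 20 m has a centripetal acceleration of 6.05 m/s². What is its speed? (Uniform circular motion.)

v = √(a_c × r) = √(6.05 × 20) = 11.0 m/s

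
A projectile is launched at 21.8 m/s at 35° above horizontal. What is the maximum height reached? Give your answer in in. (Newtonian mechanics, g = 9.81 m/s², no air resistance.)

H = v₀² × sin²(θ) / (2g) = 21.8² × sin(35°)² / (2 × 9.81) = 475.24 × 0.32899 / 19.62 = 7.96887 m
H = 7.96887 m / 0.0254 = 313.7 in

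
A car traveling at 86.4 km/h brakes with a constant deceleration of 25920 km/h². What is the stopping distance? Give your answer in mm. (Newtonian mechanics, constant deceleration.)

v₀ = 86.4 km/h × 0.2777777777777778 = 24.0 m/s
a = 25920 km/h² × 7.716049382716049e-05 = 2.0 m/s²
d = v₀² / (2a) = 24.0² / (2 × 2.0) = 576.0 / 4.0 = 144.0 m
d = 144.0 m / 0.001 = 144000 mm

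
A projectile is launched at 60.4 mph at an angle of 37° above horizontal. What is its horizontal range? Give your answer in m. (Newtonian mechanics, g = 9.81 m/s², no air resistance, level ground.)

v₀ = 60.4 mph × 0.44704 = 27.0012 m/s
R = v₀² × sin(2θ) / g = 27.0012² × sin(2 × 37°) / 9.81 = 729.065 × 0.961262 / 9.81 = 71.44 m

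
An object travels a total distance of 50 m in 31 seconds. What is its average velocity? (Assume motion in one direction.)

v_avg = Δd / Δt = 50 / 31 = 1.61 m/s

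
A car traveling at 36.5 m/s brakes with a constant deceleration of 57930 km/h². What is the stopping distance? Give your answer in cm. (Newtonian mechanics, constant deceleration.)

a = 57930 km/h² × 7.716049382716049e-05 = 4.46991 m/s²
d = v₀² / (2a) = 36.5² / (2 × 4.46991) = 1332.25 / 8.93982 = 149.024 m
d = 149.024 m / 0.01 = 14900 cm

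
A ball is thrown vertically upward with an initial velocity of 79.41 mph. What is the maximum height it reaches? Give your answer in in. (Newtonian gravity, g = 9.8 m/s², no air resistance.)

v₀ = 79.41 mph × 0.44704 = 35.4994 m/s
h_max = v₀² / (2g) = 35.4994² / (2 × 9.8) = 1260.21 / 19.6 = 64.2964 m
h_max = 64.2964 m / 0.0254 = 2531 in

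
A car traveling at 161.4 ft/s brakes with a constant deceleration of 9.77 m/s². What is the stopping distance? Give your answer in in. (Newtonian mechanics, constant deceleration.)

v₀ = 161.4 ft/s × 0.3048 = 49.1947 m/s
d = v₀² / (2a) = 49.1947² / (2 × 9.77) = 2420.12 / 19.54 = 123.855 m
d = 123.855 m / 0.0254 = 4876 in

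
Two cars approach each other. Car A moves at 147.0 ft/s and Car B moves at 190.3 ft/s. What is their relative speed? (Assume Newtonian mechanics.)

v_rel = v_A + v_B = 147.0 + 190.3 = 337.3 ft/s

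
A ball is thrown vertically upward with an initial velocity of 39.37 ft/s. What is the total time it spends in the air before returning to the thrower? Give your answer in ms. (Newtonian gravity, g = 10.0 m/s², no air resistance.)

v₀ = 39.37 ft/s × 0.3048 = 12.0 m/s
t_total = 2 × v₀ / g = 2 × 12.0 / 10.0 = 2.4 s
t_total = 2.4 s / 0.001 = 2400 ms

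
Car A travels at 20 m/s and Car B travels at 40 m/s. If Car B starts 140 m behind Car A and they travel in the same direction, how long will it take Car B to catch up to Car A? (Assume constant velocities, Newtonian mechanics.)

Relative speed: v_rel = 40 - 20 = 20 m/s
Time to catch: t = d₀/v_rel = 140/20 = 7.0 s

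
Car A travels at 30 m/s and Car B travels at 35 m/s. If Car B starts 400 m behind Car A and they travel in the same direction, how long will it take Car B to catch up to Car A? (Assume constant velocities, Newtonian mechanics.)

Relative speed: v_rel = 35 - 30 = 5 m/s
Time to catch: t = d₀/v_rel = 400/5 = 80.0 s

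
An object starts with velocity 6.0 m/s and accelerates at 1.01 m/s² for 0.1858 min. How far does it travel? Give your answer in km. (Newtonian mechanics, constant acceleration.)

t = 0.1858 min × 60.0 = 11.148 s
d = v₀ × t + ½ × a × t² = 6.0 × 11.148 + 0.5 × 1.01 × 11.148² = 129.648 m
d = 129.648 m / 1000.0 = 0.1296 km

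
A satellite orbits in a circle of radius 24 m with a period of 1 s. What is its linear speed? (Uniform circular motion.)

v = 2πr/T = 2π×24/1 = 150.8 m/s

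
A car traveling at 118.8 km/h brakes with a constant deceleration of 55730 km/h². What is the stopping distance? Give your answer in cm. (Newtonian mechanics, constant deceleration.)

v₀ = 118.8 km/h × 0.2777777777777778 = 33.0 m/s
a = 55730 km/h² × 7.716049382716049e-05 = 4.30015 m/s²
d = v₀² / (2a) = 33.0² / (2 × 4.30015) = 1089.0 / 8.6003 = 126.623 m
d = 126.623 m / 0.01 = 12660 cm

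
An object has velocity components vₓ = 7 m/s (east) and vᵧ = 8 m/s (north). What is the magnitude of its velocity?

|v| = √(vₓ² + vᵧ²) = √(7² + 8²) = √(113) = 10.63 m/s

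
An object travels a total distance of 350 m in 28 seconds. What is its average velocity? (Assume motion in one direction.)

v_avg = Δd / Δt = 350 / 28 = 12.5 m/s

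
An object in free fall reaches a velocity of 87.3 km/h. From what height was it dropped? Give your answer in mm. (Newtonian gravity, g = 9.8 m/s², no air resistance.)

v = 87.3 km/h × 0.2777777777777778 = 24.25 m/s
h = v² / (2g) = 24.25² / (2 × 9.8) = 30.0032 m
h = 30.0032 m / 0.001 = 30000 mm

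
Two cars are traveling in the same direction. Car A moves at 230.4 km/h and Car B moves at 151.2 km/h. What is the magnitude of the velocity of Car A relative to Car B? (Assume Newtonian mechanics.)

v_rel = |v_A - v_B| = |230.4 - 151.2| = 79.2 km/h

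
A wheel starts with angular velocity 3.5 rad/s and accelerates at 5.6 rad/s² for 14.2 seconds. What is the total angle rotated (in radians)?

θ = ω₀t + ½αt² = 3.5×14.2 + ½×5.6×14.2² = 614.29 rad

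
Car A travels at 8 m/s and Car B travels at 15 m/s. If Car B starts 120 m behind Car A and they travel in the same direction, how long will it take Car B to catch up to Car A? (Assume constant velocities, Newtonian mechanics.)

Relative speed: v_rel = 15 - 8 = 7 m/s
Time to catch: t = d₀/v_rel = 120/7 = 17.14 s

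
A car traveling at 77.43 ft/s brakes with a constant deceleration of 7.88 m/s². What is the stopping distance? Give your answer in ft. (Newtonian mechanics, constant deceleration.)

v₀ = 77.43 ft/s × 0.3048 = 23.6007 m/s
d = v₀² / (2a) = 23.6007² / (2 × 7.88) = 556.993 / 15.76 = 35.3422 m
d = 35.3422 m / 0.3048 = 116.0 ft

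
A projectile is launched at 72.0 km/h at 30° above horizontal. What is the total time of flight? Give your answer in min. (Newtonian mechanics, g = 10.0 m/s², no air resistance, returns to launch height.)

v₀ = 72.0 km/h × 0.2777777777777778 = 20.0 m/s
T = 2 × v₀ × sin(θ) / g = 2 × 20.0 × sin(30°) / 10.0 = 2 × 20.0 × 0.5 / 10.0 = 2.0 s
T = 2.0 s / 60.0 = 0.03333 min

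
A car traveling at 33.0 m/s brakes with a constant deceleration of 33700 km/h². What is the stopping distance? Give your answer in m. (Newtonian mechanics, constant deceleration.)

a = 33700 km/h² × 7.716049382716049e-05 = 2.60031 m/s²
d = v₀² / (2a) = 33.0² / (2 × 2.60031) = 1089.0 / 5.20062 = 209.4 m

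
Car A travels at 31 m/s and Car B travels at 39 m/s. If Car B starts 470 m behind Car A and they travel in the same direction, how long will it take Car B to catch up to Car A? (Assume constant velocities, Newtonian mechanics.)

Relative speed: v_rel = 39 - 31 = 8 m/s
Time to catch: t = d₀/v_rel = 470/8 = 58.75 s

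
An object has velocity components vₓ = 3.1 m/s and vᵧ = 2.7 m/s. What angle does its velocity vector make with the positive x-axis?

θ = arctan(vᵧ/vₓ) = arctan(2.7/3.1) = 41.05°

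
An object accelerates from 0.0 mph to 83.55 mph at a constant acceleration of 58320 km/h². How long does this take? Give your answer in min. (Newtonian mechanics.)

v₀ = 0.0 mph × 0.44704 = 0.0 m/s
v = 83.55 mph × 0.44704 = 37.3502 m/s
a = 58320 km/h² × 7.716049382716049e-05 = 4.5 m/s²
t = (v - v₀) / a = (37.3502 - 0.0) / 4.5 = 8.30004 s
t = 8.30004 s / 60.0 = 0.1383 min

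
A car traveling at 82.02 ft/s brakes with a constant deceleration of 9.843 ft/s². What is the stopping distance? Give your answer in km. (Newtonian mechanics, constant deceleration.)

v₀ = 82.02 ft/s × 0.3048 = 24.9997 m/s
a = 9.843 ft/s² × 0.3048 = 3.00015 m/s²
d = v₀² / (2a) = 24.9997² / (2 × 3.00015) = 624.985 / 6.0003 = 104.159 m
d = 104.159 m / 1000.0 = 0.1042 km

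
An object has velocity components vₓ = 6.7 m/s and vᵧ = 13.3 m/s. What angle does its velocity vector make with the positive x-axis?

θ = arctan(vᵧ/vₓ) = arctan(13.3/6.7) = 63.26°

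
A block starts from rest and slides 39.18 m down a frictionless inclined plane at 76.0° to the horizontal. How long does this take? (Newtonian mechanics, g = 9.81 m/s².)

a = g sin(θ) = 9.81 × sin(76.0°) = 9.5186 m/s²
t = √(2d/a) = √(2 × 39.18 / 9.5186) = 2.87 s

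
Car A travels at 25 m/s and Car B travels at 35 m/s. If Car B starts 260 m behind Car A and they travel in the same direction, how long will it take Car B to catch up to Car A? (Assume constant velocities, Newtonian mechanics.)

Relative speed: v_rel = 35 - 25 = 10 m/s
Time to catch: t = d₀/v_rel = 260/10 = 26.0 s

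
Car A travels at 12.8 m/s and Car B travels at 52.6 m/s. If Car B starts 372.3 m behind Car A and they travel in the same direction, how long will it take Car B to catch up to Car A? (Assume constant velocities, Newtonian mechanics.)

Relative speed: v_rel = 52.6 - 12.8 = 39.8 m/s
Time to catch: t = d₀/v_rel = 372.3/39.8 = 9.35 s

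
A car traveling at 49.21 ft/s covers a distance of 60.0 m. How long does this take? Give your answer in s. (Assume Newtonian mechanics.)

v = 49.21 ft/s × 0.3048 = 14.9992 m/s
t = d / v = 60.0 / 14.9992 = 4.0 s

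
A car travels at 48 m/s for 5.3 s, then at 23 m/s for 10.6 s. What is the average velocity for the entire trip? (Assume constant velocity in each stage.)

d₁ = v₁t₁ = 48 × 5.3 = 254.4 m
d₂ = v₂t₂ = 23 × 10.6 = 243.8 m
d_total = 498.2 m, t_total = 15.9 s
v_avg = d_total/t_total = 498.2/15.9 = 31.33 m/s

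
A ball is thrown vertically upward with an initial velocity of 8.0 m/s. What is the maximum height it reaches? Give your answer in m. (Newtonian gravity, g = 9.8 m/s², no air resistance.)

h_max = v₀² / (2g) = 8.0² / (2 × 9.8) = 64.0 / 19.6 = 3.265 m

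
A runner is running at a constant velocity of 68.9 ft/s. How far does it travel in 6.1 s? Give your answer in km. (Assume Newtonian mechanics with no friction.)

v = 68.9 ft/s × 0.3048 = 21.0007 m/s
d = v × t = 21.0007 × 6.1 = 128.104 m
d = 128.104 m / 1000.0 = 0.1281 km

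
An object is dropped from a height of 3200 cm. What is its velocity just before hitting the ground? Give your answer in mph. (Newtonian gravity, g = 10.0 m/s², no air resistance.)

h = 3200 cm × 0.01 = 32.0 m
v = √(2gh) = √(2 × 10.0 × 32.0) = 25.2982 m/s
v = 25.2982 m/s / 0.44704 = 56.59 mph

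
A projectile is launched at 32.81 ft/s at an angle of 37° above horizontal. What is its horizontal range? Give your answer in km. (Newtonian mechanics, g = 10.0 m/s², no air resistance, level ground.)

v₀ = 32.81 ft/s × 0.3048 = 10.0005 m/s
R = v₀² × sin(2θ) / g = 10.0005² × sin(2 × 37°) / 10.0 = 100.01 × 0.961262 / 10.0 = 9.61358 m
R = 9.61358 m / 1000.0 = 0.009614 km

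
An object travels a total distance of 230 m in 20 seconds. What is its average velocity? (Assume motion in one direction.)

v_avg = Δd / Δt = 230 / 20 = 11.5 m/s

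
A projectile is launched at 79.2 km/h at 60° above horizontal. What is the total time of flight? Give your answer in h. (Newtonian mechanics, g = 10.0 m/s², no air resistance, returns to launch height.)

v₀ = 79.2 km/h × 0.2777777777777778 = 22.0 m/s
T = 2 × v₀ × sin(θ) / g = 2 × 22.0 × sin(60°) / 10.0 = 2 × 22.0 × 0.866025 / 10.0 = 3.81051 s
T = 3.81051 s / 3600.0 = 0.001058 h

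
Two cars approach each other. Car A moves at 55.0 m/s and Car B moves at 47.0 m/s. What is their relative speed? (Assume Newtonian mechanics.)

v_rel = v_A + v_B = 55.0 + 47.0 = 102.0 m/s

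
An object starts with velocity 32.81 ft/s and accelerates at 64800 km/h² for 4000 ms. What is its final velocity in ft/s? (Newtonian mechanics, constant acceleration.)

v₀ = 32.81 ft/s × 0.3048 = 10.0005 m/s
a = 64800 km/h² × 7.716049382716049e-05 = 5.0 m/s²
t = 4000 ms × 0.001 = 4.0 s
v = v₀ + a × t = 10.0005 + 5.0 × 4.0 = 30.0005 m/s
v = 30.0005 m/s / 0.3048 = 98.43 ft/s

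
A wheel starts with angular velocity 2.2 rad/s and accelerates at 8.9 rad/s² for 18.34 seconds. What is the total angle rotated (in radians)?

θ = ω₀t + ½αt² = 2.2×18.34 + ½×8.9×18.34² = 1537.13 rad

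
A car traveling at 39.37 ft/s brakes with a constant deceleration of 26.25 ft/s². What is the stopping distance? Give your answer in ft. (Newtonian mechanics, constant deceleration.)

v₀ = 39.37 ft/s × 0.3048 = 12.0 m/s
a = 26.25 ft/s² × 0.3048 = 8.001 m/s²
d = v₀² / (2a) = 12.0² / (2 × 8.001) = 144.0 / 16.002 = 8.99888 m
d = 8.99888 m / 0.3048 = 29.52 ft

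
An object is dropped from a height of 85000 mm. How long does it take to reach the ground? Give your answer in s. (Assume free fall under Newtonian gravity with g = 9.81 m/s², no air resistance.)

h = 85000 mm × 0.001 = 85.0 m
t = √(2h/g) = √(2 × 85.0 / 9.81) = 4.163 s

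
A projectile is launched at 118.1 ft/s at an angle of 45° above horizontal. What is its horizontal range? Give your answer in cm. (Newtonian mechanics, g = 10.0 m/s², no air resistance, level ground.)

v₀ = 118.1 ft/s × 0.3048 = 35.9969 m/s
R = v₀² × sin(2θ) / g = 35.9969² × sin(2 × 45°) / 10.0 = 1295.78 × 1.0 / 10.0 = 129.578 m
R = 129.578 m / 0.01 = 12960 cm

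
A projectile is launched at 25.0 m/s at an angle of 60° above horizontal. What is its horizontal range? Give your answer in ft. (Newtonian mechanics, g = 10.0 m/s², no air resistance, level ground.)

R = v₀² × sin(2θ) / g = 25.0² × sin(2 × 60°) / 10.0 = 625.0 × 0.866025 / 10.0 = 54.1266 m
R = 54.1266 m / 0.3048 = 177.6 ft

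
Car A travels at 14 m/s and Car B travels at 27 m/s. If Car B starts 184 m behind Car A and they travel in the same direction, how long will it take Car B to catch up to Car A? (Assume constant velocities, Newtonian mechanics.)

Relative speed: v_rel = 27 - 14 = 13 m/s
Time to catch: t = d₀/v_rel = 184/13 = 14.15 s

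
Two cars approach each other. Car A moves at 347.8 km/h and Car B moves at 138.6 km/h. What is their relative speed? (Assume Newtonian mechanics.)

v_rel = v_A + v_B = 347.8 + 138.6 = 486.4 km/h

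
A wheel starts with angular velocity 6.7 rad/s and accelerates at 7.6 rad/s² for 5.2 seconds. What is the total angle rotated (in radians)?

θ = ω₀t + ½αt² = 6.7×5.2 + ½×7.6×5.2² = 137.59 rad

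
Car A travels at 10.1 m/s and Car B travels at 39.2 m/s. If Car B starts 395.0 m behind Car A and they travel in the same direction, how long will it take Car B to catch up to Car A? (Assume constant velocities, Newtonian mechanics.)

Relative speed: v_rel = 39.2 - 10.1 = 29.1 m/s
Time to catch: t = d₀/v_rel = 395.0/29.1 = 13.57 s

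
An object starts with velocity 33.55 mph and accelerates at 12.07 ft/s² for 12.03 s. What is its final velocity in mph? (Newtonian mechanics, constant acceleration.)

v₀ = 33.55 mph × 0.44704 = 14.9982 m/s
a = 12.07 ft/s² × 0.3048 = 3.67894 m/s²
v = v₀ + a × t = 14.9982 + 3.67894 × 12.03 = 59.2558 m/s
v = 59.2558 m/s / 0.44704 = 132.6 mph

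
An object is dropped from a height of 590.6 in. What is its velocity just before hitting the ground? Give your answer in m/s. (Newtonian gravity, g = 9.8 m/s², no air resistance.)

h = 590.6 in × 0.0254 = 15.0012 m
v = √(2gh) = √(2 × 9.8 × 15.0012) = 17.15 m/s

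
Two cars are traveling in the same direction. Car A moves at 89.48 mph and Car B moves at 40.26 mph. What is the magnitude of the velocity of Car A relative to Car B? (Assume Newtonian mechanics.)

v_rel = |v_A - v_B| = |89.48 - 40.26| = 49.22 mph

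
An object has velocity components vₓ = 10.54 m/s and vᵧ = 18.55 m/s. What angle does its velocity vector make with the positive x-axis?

θ = arctan(vᵧ/vₓ) = arctan(18.55/10.54) = 60.4°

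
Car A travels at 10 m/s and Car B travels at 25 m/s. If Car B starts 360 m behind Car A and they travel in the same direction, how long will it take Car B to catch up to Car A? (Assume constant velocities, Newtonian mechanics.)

Relative speed: v_rel = 25 - 10 = 15 m/s
Time to catch: t = d₀/v_rel = 360/15 = 24.0 s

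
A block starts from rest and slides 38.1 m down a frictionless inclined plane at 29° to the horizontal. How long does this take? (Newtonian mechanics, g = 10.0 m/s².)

a = g sin(θ) = 10.0 × sin(29°) = 4.8481 m/s²
t = √(2d/a) = √(2 × 38.1 / 4.8481) = 3.96 s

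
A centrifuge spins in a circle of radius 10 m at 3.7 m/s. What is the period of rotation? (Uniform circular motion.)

T = 2πr/v = 2π×10/3.7 = 16.98 s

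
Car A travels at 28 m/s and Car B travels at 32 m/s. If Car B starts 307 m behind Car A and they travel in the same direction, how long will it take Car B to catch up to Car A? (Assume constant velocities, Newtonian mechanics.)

Relative speed: v_rel = 32 - 28 = 4 m/s
Time to catch: t = d₀/v_rel = 307/4 = 76.75 s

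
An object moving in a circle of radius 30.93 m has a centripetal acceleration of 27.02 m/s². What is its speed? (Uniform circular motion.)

v = √(a_c × r) = √(27.02 × 30.93) = 28.91 m/s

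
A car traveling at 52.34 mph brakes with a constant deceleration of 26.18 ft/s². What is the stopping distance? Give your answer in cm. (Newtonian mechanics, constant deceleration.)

v₀ = 52.34 mph × 0.44704 = 23.3981 m/s
a = 26.18 ft/s² × 0.3048 = 7.97966 m/s²
d = v₀² / (2a) = 23.3981² / (2 × 7.97966) = 547.471 / 15.9593 = 34.3042 m
d = 34.3042 m / 0.01 = 3430 cm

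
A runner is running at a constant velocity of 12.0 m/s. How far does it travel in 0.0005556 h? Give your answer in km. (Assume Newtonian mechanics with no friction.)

t = 0.0005556 h × 3600.0 = 2.00016 s
d = v × t = 12.0 × 2.00016 = 24.0019 m
d = 24.0019 m / 1000.0 = 0.024 km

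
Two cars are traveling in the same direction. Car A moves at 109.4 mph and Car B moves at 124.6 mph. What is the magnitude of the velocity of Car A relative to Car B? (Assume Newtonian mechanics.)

v_rel = |v_A - v_B| = |109.4 - 124.6| = 15.2 mph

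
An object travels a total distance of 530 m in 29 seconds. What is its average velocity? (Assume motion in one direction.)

v_avg = Δd / Δt = 530 / 29 = 18.28 m/s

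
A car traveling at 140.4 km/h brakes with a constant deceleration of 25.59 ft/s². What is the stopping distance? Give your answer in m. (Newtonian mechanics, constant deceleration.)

v₀ = 140.4 km/h × 0.2777777777777778 = 39.0 m/s
a = 25.59 ft/s² × 0.3048 = 7.79983 m/s²
d = v₀² / (2a) = 39.0² / (2 × 7.79983) = 1521.0 / 15.5997 = 97.5 m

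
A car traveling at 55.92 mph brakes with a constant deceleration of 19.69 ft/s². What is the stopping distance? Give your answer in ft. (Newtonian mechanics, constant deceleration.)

v₀ = 55.92 mph × 0.44704 = 24.9985 m/s
a = 19.69 ft/s² × 0.3048 = 6.00151 m/s²
d = v₀² / (2a) = 24.9985² / (2 × 6.00151) = 624.925 / 12.003 = 52.0641 m
d = 52.0641 m / 0.3048 = 170.8 ft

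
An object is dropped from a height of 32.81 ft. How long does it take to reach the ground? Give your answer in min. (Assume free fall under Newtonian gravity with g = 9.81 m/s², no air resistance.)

h = 32.81 ft × 0.3048 = 10.0005 m
t = √(2h/g) = √(2 × 10.0005 / 9.81) = 1.42788 s
t = 1.42788 s / 60.0 = 0.0238 min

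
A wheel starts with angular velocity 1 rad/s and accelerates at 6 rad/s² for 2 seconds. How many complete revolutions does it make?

θ = ω₀t + ½αt² = 1×2 + ½×6×2² = 14.0 rad
Total revolutions = θ/(2π) = 14.0/(2π) = 2.23
Complete revolutions = ⌊2.23⌋ = 2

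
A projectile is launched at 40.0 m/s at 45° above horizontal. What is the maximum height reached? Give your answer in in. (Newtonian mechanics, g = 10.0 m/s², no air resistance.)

H = v₀² × sin²(θ) / (2g) = 40.0² × sin(45°)² / (2 × 10.0) = 1600.0 × 0.5 / 20.0 = 40.0 m
H = 40.0 m / 0.0254 = 1575 in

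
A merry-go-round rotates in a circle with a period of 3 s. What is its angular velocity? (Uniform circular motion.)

ω = 2π/T = 2π/3 = 2.0944 rad/s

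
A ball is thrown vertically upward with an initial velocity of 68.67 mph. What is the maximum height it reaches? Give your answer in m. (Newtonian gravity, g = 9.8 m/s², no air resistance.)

v₀ = 68.67 mph × 0.44704 = 30.6982 m/s
h_max = v₀² / (2g) = 30.6982² / (2 × 9.8) = 942.379 / 19.6 = 48.08 m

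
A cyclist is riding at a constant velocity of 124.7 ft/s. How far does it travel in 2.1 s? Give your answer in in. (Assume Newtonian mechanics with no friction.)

v = 124.7 ft/s × 0.3048 = 38.0086 m/s
d = v × t = 38.0086 × 2.1 = 79.8181 m
d = 79.8181 m / 0.0254 = 3142 in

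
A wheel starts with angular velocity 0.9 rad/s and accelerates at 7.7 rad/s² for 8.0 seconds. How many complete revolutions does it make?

θ = ω₀t + ½αt² = 0.9×8.0 + ½×7.7×8.0² = 253.6 rad
Total revolutions = θ/(2π) = 253.6/(2π) = 40.36
Complete revolutions = ⌊40.36⌋ = 40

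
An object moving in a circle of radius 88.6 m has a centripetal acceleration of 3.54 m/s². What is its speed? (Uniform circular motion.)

v = √(a_c × r) = √(3.54 × 88.6) = 17.71 m/s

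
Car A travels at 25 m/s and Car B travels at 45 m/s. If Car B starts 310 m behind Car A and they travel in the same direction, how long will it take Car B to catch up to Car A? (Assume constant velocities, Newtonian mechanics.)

Relative speed: v_rel = 45 - 25 = 20 m/s
Time to catch: t = d₀/v_rel = 310/20 = 15.5 s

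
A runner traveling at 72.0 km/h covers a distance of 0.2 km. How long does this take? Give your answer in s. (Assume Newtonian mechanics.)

d = 0.2 km × 1000.0 = 200.0 m
v = 72.0 km/h × 0.2777777777777778 = 20.0 m/s
t = d / v = 200.0 / 20.0 = 10.0 s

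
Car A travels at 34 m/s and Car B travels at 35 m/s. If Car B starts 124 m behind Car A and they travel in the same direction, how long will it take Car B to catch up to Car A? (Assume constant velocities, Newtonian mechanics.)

Relative speed: v_rel = 35 - 34 = 1 m/s
Time to catch: t = d₀/v_rel = 124/1 = 124.0 s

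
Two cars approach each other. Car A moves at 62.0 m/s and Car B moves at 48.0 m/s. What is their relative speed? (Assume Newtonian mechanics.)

v_rel = v_A + v_B = 62.0 + 48.0 = 110.0 m/s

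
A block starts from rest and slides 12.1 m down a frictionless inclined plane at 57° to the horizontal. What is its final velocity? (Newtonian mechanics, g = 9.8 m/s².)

a = g sin(θ) = 9.8 × sin(57°) = 8.219 m/s²
v = √(2ad) = √(2 × 8.219 × 12.1) = 14.1 m/s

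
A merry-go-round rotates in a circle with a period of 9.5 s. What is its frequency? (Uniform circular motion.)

f = 1/T = 1/9.5 = 0.1053 Hz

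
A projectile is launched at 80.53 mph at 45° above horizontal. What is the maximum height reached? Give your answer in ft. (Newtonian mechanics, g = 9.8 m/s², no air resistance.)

v₀ = 80.53 mph × 0.44704 = 36.0001 m/s
H = v₀² × sin²(θ) / (2g) = 36.0001² × sin(45°)² / (2 × 9.8) = 1296.01 × 0.5 / 19.6 = 33.0615 m
H = 33.0615 m / 0.3048 = 108.5 ft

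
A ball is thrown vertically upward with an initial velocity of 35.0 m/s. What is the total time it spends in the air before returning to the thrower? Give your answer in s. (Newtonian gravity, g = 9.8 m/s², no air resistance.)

t_total = 2 × v₀ / g = 2 × 35.0 / 9.8 = 7.143 s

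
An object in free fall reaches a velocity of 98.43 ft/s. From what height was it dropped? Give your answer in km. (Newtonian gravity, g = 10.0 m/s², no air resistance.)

v = 98.43 ft/s × 0.3048 = 30.0015 m/s
h = v² / (2g) = 30.0015² / (2 × 10.0) = 45.0045 m
h = 45.0045 m / 1000.0 = 0.045 km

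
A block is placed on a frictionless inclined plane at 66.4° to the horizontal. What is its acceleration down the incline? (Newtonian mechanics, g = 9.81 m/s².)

a = g sin(θ) = 9.81 × sin(66.4°) = 9.81 × 0.9164 = 8.99 m/s²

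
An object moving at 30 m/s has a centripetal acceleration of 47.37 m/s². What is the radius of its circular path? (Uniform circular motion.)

r = v²/a_c = 30²/47.37 = 19.0 m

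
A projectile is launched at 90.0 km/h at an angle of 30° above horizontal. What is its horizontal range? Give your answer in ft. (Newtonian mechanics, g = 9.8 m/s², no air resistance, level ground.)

v₀ = 90.0 km/h × 0.2777777777777778 = 25.0 m/s
R = v₀² × sin(2θ) / g = 25.0² × sin(2 × 30°) / 9.8 = 625.0 × 0.866025 / 9.8 = 55.2312 m
R = 55.2312 m / 0.3048 = 181.2 ft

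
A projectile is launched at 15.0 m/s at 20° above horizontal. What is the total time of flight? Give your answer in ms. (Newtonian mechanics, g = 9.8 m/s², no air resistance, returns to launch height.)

T = 2 × v₀ × sin(θ) / g = 2 × 15.0 × sin(20°) / 9.8 = 2 × 15.0 × 0.34202 / 9.8 = 1.047 s
T = 1.047 s / 0.001 = 1047 ms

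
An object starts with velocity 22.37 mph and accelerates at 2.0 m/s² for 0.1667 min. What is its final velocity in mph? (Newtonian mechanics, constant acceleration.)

v₀ = 22.37 mph × 0.44704 = 10.0003 m/s
t = 0.1667 min × 60.0 = 10.002 s
v = v₀ + a × t = 10.0003 + 2.0 × 10.002 = 30.0043 m/s
v = 30.0043 m/s / 0.44704 = 67.12 mph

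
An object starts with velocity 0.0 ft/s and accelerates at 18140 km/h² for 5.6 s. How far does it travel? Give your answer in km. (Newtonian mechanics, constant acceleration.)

v₀ = 0.0 ft/s × 0.3048 = 0.0 m/s
a = 18140 km/h² × 7.716049382716049e-05 = 1.39969 m/s²
d = v₀ × t + ½ × a × t² = 0.0 × 5.6 + 0.5 × 1.39969 × 5.6² = 21.9471 m
d = 21.9471 m / 1000.0 = 0.02195 km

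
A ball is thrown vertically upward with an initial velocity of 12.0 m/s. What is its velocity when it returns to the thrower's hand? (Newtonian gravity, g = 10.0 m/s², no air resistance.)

By conservation of energy (no air resistance), the ball returns to the throw height with the same speed as launch, but directed downward.
|v_ground| = v₀ = 12.0 m/s
v_ground = 12.0 m/s (downward)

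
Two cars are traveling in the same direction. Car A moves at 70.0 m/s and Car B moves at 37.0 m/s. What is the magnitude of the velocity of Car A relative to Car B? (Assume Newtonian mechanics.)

v_rel = |v_A - v_B| = |70.0 - 37.0| = 33.0 m/s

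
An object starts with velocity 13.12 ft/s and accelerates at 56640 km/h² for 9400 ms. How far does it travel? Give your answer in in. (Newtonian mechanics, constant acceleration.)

v₀ = 13.12 ft/s × 0.3048 = 3.99898 m/s
a = 56640 km/h² × 7.716049382716049e-05 = 4.37037 m/s²
t = 9400 ms × 0.001 = 9.4 s
d = v₀ × t + ½ × a × t² = 3.99898 × 9.4 + 0.5 × 4.37037 × 9.4² = 230.673 m
d = 230.673 m / 0.0254 = 9082 in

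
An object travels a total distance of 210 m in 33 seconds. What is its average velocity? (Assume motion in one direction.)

v_avg = Δd / Δt = 210 / 33 = 6.36 m/s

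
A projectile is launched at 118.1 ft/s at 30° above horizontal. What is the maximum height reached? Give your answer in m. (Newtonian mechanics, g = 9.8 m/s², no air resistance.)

v₀ = 118.1 ft/s × 0.3048 = 35.9969 m/s
H = v₀² × sin²(θ) / (2g) = 35.9969² × sin(30°)² / (2 × 9.8) = 1295.78 × 0.25 / 19.6 = 16.53 m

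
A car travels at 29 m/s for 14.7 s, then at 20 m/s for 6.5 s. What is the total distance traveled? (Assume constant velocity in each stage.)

d₁ = v₁t₁ = 29 × 14.7 = 426.3 m
d₂ = v₂t₂ = 20 × 6.5 = 130.0 m
d_total = 426.3 + 130.0 = 556.3 m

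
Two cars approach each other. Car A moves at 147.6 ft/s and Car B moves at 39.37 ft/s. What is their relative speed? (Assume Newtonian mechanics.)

v_rel = v_A + v_B = 147.6 + 39.37 = 186.97 ft/s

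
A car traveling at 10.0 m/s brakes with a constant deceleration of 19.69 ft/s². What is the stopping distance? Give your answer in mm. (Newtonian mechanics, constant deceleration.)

a = 19.69 ft/s² × 0.3048 = 6.00151 m/s²
d = v₀² / (2a) = 10.0² / (2 × 6.00151) = 100.0 / 12.003 = 8.33125 m
d = 8.33125 m / 0.001 = 8331 mm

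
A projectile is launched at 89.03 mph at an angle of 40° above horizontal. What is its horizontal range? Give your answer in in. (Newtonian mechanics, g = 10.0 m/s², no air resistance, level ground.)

v₀ = 89.03 mph × 0.44704 = 39.8 m/s
R = v₀² × sin(2θ) / g = 39.8² × sin(2 × 40°) / 10.0 = 1584.04 × 0.984808 / 10.0 = 155.998 m
R = 155.998 m / 0.0254 = 6142 in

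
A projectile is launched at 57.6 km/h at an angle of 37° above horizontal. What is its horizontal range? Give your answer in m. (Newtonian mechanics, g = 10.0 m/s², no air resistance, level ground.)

v₀ = 57.6 km/h × 0.2777777777777778 = 16.0 m/s
R = v₀² × sin(2θ) / g = 16.0² × sin(2 × 37°) / 10.0 = 256.0 × 0.961262 / 10.0 = 24.61 m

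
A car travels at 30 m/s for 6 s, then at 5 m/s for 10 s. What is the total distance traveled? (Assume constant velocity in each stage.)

d₁ = v₁t₁ = 30 × 6 = 180 m
d₂ = v₂t₂ = 5 × 10 = 50 m
d_total = 180 + 50 = 230 m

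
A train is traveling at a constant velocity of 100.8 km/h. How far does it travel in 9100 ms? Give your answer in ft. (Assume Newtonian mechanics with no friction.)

v = 100.8 km/h × 0.2777777777777778 = 28.0 m/s
t = 9100 ms × 0.001 = 9.1 s
d = v × t = 28.0 × 9.1 = 254.8 m
d = 254.8 m / 0.3048 = 836.0 ft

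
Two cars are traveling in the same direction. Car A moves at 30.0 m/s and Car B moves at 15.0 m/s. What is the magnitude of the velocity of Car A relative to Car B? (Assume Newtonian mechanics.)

v_rel = |v_A - v_B| = |30.0 - 15.0| = 15.0 m/s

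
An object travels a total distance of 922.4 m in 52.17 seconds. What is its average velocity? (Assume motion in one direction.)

v_avg = Δd / Δt = 922.4 / 52.17 = 17.68 m/s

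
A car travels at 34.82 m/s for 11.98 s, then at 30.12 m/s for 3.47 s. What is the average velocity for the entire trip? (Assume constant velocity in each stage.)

d₁ = v₁t₁ = 34.82 × 11.98 = 417.1436 m
d₂ = v₂t₂ = 30.12 × 3.47 = 104.5164 m
d_total = 521.66 m, t_total = 15.45 s
v_avg = d_total/t_total = 521.66/15.45 = 33.76 m/s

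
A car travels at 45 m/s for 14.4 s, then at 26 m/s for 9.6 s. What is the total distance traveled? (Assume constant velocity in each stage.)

d₁ = v₁t₁ = 45 × 14.4 = 648.0 m
d₂ = v₂t₂ = 26 × 9.6 = 249.6 m
d_total = 648.0 + 249.6 = 897.6 m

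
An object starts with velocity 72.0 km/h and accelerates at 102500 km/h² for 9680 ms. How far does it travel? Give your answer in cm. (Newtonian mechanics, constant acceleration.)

v₀ = 72.0 km/h × 0.2777777777777778 = 20.0 m/s
a = 102500 km/h² × 7.716049382716049e-05 = 7.90895 m/s²
t = 9680 ms × 0.001 = 9.68 s
d = v₀ × t + ½ × a × t² = 20.0 × 9.68 + 0.5 × 7.90895 × 9.68² = 564.144 m
d = 564.144 m / 0.01 = 56410 cm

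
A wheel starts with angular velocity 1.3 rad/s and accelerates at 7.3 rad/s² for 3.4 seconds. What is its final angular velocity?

ω = ω₀ + αt = 1.3 + 7.3 × 3.4 = 26.12 rad/s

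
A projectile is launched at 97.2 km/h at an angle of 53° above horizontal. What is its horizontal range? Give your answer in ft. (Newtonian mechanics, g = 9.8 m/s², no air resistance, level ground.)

v₀ = 97.2 km/h × 0.2777777777777778 = 27.0 m/s
R = v₀² × sin(2θ) / g = 27.0² × sin(2 × 53°) / 9.8 = 729.0 × 0.961262 / 9.8 = 71.5061 m
R = 71.5061 m / 0.3048 = 234.6 ft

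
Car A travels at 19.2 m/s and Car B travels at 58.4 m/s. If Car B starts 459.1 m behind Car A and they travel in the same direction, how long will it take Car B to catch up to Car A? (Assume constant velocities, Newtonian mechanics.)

Relative speed: v_rel = 58.4 - 19.2 = 39.2 m/s
Time to catch: t = d₀/v_rel = 459.1/39.2 = 11.71 s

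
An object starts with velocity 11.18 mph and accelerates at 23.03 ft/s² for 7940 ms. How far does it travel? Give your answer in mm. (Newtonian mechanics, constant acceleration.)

v₀ = 11.18 mph × 0.44704 = 4.99791 m/s
a = 23.03 ft/s² × 0.3048 = 7.01954 m/s²
t = 7940 ms × 0.001 = 7.94 s
d = v₀ × t + ½ × a × t² = 4.99791 × 7.94 + 0.5 × 7.01954 × 7.94² = 260.952 m
d = 260.952 m / 0.001 = 261000 mm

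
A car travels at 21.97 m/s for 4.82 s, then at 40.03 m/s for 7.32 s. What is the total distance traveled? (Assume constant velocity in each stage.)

d₁ = v₁t₁ = 21.97 × 4.82 = 105.8954 m
d₂ = v₂t₂ = 40.03 × 7.32 = 293.0196 m
d_total = 105.8954 + 293.0196 = 398.92 m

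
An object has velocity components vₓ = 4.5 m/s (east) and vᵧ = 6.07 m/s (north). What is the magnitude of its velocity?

|v| = √(vₓ² + vᵧ²) = √(4.5² + 6.07²) = √(57.0949) = 7.56 m/s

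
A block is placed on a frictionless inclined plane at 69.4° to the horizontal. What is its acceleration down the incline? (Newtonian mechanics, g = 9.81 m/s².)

a = g sin(θ) = 9.81 × sin(69.4°) = 9.81 × 0.9361 = 9.18 m/s²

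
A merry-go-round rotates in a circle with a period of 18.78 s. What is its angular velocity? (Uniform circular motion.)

ω = 2π/T = 2π/18.78 = 0.3346 rad/s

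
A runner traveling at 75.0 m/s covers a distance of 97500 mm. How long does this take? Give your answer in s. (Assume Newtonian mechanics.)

d = 97500 mm × 0.001 = 97.5 m
t = d / v = 97.5 / 75.0 = 1.3 s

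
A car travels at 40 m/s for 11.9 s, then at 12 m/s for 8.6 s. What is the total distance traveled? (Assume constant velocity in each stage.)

d₁ = v₁t₁ = 40 × 11.9 = 476.0 m
d₂ = v₂t₂ = 12 × 8.6 = 103.2 m
d_total = 476.0 + 103.2 = 579.2 m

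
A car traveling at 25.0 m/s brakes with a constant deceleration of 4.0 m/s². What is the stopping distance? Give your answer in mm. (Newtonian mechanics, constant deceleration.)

d = v₀² / (2a) = 25.0² / (2 × 4.0) = 625.0 / 8.0 = 78.125 m
d = 78.125 m / 0.001 = 78120 mm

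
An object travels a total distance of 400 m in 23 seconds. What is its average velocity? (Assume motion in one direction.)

v_avg = Δd / Δt = 400 / 23 = 17.39 m/s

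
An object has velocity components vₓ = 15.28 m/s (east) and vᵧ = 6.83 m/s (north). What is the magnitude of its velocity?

|v| = √(vₓ² + vᵧ²) = √(15.28² + 6.83²) = √(280.1273) = 16.74 m/s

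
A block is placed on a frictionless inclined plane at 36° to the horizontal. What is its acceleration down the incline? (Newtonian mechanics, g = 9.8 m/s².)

a = g sin(θ) = 9.8 × sin(36°) = 9.8 × 0.5878 = 5.76 m/s²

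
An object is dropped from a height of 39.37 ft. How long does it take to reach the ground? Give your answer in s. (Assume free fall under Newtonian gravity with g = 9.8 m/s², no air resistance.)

h = 39.37 ft × 0.3048 = 12.0 m
t = √(2h/g) = √(2 × 12.0 / 9.8) = 1.565 s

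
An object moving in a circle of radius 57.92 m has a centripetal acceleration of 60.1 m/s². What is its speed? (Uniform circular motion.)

v = √(a_c × r) = √(60.1 × 57.92) = 59.0 m/s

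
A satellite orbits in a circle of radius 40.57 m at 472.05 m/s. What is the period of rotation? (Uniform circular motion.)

T = 2πr/v = 2π×40.57/472.05 = 0.54 s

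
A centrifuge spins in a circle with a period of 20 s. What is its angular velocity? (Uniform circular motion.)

ω = 2π/T = 2π/20 = 0.3142 rad/s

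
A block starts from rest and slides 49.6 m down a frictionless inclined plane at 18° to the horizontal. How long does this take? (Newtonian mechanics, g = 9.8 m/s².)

a = g sin(θ) = 9.8 × sin(18°) = 3.0284 m/s²
t = √(2d/a) = √(2 × 49.6 / 3.0284) = 5.72 s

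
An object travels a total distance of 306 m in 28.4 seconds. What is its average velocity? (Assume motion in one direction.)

v_avg = Δd / Δt = 306 / 28.4 = 10.77 m/s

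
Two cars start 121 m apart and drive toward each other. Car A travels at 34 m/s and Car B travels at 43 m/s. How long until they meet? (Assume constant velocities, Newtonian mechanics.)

Combined speed: v_combined = 34 + 43 = 77 m/s
Time to meet: t = d/v_combined = 121/77 = 1.57 s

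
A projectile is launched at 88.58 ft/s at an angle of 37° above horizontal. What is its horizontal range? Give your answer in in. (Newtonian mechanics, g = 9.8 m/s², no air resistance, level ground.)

v₀ = 88.58 ft/s × 0.3048 = 26.9992 m/s
R = v₀² × sin(2θ) / g = 26.9992² × sin(2 × 37°) / 9.8 = 728.957 × 0.961262 / 9.8 = 71.5019 m
R = 71.5019 m / 0.0254 = 2815 in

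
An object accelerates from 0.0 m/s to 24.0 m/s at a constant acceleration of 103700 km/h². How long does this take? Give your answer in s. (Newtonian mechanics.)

a = 103700 km/h² × 7.716049382716049e-05 = 8.00154 m/s²
t = (v - v₀) / a = (24.0 - 0.0) / 8.00154 = 2.999 s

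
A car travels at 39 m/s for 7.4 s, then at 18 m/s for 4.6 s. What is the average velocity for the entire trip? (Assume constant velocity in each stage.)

d₁ = v₁t₁ = 39 × 7.4 = 288.6 m
d₂ = v₂t₂ = 18 × 4.6 = 82.8 m
d_total = 371.4 m, t_total = 12.0 s
v_avg = d_total/t_total = 371.4/12.0 = 30.95 m/s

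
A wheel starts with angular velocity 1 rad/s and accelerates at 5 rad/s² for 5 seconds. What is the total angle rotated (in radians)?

θ = ω₀t + ½αt² = 1×5 + ½×5×5² = 67.5 rad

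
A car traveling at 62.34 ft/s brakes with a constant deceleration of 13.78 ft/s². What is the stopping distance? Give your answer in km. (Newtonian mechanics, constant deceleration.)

v₀ = 62.34 ft/s × 0.3048 = 19.0012 m/s
a = 13.78 ft/s² × 0.3048 = 4.20014 m/s²
d = v₀² / (2a) = 19.0012² / (2 × 4.20014) = 361.046 / 8.40028 = 42.9802 m
d = 42.9802 m / 1000.0 = 0.04298 km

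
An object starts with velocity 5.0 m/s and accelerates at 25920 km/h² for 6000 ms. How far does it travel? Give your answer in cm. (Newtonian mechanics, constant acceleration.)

a = 25920 km/h² × 7.716049382716049e-05 = 2.0 m/s²
t = 6000 ms × 0.001 = 6.0 s
d = v₀ × t + ½ × a × t² = 5.0 × 6.0 + 0.5 × 2.0 × 6.0² = 66.0 m
d = 66.0 m / 0.01 = 6600 cm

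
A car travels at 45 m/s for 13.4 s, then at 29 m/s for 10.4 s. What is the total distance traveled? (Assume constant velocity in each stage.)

d₁ = v₁t₁ = 45 × 13.4 = 603.0 m
d₂ = v₂t₂ = 29 × 10.4 = 301.6 m
d_total = 603.0 + 301.6 = 904.6 m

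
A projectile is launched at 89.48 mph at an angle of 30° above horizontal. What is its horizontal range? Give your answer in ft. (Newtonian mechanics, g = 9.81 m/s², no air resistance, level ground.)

v₀ = 89.48 mph × 0.44704 = 40.0011 m/s
R = v₀² × sin(2θ) / g = 40.0011² × sin(2 × 30°) / 9.81 = 1600.09 × 0.866025 / 9.81 = 141.256 m
R = 141.256 m / 0.3048 = 463.4 ft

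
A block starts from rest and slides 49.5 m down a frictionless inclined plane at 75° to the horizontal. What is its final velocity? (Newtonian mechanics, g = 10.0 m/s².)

a = g sin(θ) = 10.0 × sin(75°) = 9.6593 m/s²
v = √(2ad) = √(2 × 9.6593 × 49.5) = 30.92 m/s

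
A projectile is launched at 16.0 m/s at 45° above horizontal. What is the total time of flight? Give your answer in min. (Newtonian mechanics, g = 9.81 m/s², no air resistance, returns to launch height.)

T = 2 × v₀ × sin(θ) / g = 2 × 16.0 × sin(45°) / 9.81 = 2 × 16.0 × 0.707107 / 9.81 = 2.30657 s
T = 2.30657 s / 60.0 = 0.03844 min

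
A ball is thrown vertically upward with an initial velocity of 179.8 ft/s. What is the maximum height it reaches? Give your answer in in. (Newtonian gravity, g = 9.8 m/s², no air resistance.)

v₀ = 179.8 ft/s × 0.3048 = 54.803 m/s
h_max = v₀² / (2g) = 54.803² / (2 × 9.8) = 3003.37 / 19.6 = 153.233 m
h_max = 153.233 m / 0.0254 = 6033 in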